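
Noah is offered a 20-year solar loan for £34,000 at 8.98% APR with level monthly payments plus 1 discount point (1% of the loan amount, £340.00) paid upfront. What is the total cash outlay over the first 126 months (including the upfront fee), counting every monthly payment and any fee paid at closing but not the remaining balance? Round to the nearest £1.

Monthly rate = 8.98%/12 = 0.0074833; payment = 34,000 × 0.0074833 / (1 − (1+0.0074833)^−240) = £305.47.
Total outlay = 126 × £305.47 + £340.00 = £38,829.22.

£38,829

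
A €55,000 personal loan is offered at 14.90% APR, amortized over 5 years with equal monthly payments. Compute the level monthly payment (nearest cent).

€1,305.56

At 14.90% the monthly rate is 0.0124167, so the payment is 55,000 × 0.0124167 / (1 − 1.0124167^−60) = €1,305.56.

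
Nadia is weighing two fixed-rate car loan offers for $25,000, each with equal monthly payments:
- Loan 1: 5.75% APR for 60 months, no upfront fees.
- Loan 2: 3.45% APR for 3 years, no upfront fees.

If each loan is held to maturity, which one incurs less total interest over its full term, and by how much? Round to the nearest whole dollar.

Loan 1: at 5.75% the monthly rate is 0.0047917, so the payment is 25,000 × 0.0047917 / (1 − 1.0047917^−60) = $480.42.
Total interest on Loan 1 = 60 × $480.42 − $25,000 = $3,825.20.
Loan 2: monthly rate = 3.45%/12 = 0.0028750; payment = 25,000 × 0.0028750 / (1 − (1+0.0028750)^−36) = $732.00.
Total interest on Loan 2 = 36 × $732.00 − $25,000 = $1,352.00.
Loan 2 is lower by $2,473.20.

Loan 2 by $2,473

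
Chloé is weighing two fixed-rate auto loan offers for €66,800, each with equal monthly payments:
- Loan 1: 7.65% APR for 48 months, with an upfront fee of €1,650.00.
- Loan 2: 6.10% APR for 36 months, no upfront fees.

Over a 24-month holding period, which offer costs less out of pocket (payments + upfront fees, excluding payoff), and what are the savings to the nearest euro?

Loan 1 by €8,319

Loan 1: at 7.65% the monthly rate is 0.0063750, so the payment is 66,800 × 0.0063750 / (1 − 1.0063750^−48) = €1,619.83.
Loan 2: at 6.10% the monthly rate is 0.0050833, so the payment is 66,800 × 0.0050833 / (1 − 1.0050833^−36) = €2,035.21.
Over 24 months: Loan 1 costs 24 × €1,619.83 + €1,650.00 = €40,525.92; Loan 2 costs 24 × €2,035.21 = €48,845.04.
Loan 1 is cheaper by €48,845.04 − €40,525.92 = €8,319.12.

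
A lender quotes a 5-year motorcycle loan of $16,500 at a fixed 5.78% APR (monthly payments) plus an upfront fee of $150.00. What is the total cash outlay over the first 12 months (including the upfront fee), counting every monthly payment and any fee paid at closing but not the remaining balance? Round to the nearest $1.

$3,958

Monthly rate = 5.78%/12 = 0.0048167; payment = 16,500 × 0.0048167 / (1 − (1+0.0048167)^−60) = $317.31.
Total outlay = 12 × $317.31 + $150.00 = $3,957.72.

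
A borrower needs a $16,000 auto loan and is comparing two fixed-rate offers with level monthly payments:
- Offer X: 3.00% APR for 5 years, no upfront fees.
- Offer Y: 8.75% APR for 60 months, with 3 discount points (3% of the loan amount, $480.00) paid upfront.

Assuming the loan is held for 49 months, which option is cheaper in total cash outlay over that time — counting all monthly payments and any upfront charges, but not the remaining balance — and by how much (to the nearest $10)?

Offer X: at 3.00% the monthly rate is 0.0025000, so the payment is 16,000 × 0.0025000 / (1 − 1.0025000^−60) = $287.50.
Offer Y: monthly rate = 8.75%/12 = 0.0072917; payment = 16,000 × 0.0072917 / (1 − (1+0.0072917)^−60) = $330.20.
Over 49 months: Offer X costs 49 × $287.50 = $14,087.50; Offer Y costs 49 × $330.20 + $480.00 = $16,659.80.
Offer X is cheaper by $16,659.80 − $14,087.50 = $2,572.30.

Offer X by $2,570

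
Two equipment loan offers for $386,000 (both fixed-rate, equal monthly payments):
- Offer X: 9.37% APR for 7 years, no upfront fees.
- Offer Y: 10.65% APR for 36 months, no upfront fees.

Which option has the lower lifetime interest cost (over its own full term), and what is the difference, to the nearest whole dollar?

Offer X: at 9.37% the monthly rate is 0.0078083, so the payment is 386,000 × 0.0078083 / (1 − 1.0078083^−84) = $6,283.11.
Total interest on Offer X = 84 × $6,283.11 − $386,000 = $141,781.24.
Offer Y: at 10.65% the monthly rate is 0.0088750, so the payment is 386,000 × 0.0088750 / (1 − 1.0088750^−36) = $12,573.26.
Total interest on Offer Y = 36 × $12,573.26 − $386,000 = $66,637.36.
Offer Y is lower by $75,143.88.

Offer Y by $75,144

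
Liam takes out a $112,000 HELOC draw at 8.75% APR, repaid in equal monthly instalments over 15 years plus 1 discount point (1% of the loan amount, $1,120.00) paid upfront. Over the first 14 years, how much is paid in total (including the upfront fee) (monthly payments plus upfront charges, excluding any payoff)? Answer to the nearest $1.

Monthly rate = 8.75%/12 = 0.0072917; payment = 112,000 × 0.0072917 / (1 − (1+0.0072917)^−180) = $1,119.38.
Total outlay = 168 × $1,119.38 + $1,120.00 = $189,175.84.

$189,176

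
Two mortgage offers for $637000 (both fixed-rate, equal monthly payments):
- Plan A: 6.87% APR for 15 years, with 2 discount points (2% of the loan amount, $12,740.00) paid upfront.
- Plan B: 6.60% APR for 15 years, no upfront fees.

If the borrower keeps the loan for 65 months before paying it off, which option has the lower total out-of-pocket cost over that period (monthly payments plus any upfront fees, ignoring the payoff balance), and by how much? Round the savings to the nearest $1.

Plan B by $18,935

Plan A: monthly rate = 6.87%/12 = 0.0057250; payment = 637,000 × 0.0057250 / (1 − (1+0.0057250)^−180) = $5,679.34.
Plan B: monthly rate = 6.6%/12 = 0.0055000; payment = 637,000 × 0.0055000 / (1 − (1+0.0055000)^−180) = $5,584.03.
Over 65 months: Plan A costs 65 × $5,679.34 + $12,740.00 = $381,897.10; Plan B costs 65 × $5,584.03 = $362,961.95.
Plan B is cheaper by $381,897.10 − $362,961.95 = $18,935.15.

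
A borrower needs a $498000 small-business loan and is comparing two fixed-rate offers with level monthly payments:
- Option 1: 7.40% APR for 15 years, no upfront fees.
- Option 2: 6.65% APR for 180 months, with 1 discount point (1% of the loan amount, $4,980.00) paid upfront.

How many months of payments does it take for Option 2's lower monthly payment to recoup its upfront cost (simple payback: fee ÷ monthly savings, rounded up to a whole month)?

24 months

Option 1: at 7.40% the monthly rate is 0.0061667, so the payment is 498,000 × 0.0061667 / (1 − 1.0061667^−180) = $4,588.27.
Option 2: at 6.65% the monthly rate is 0.0055417, so the payment is 498,000 × 0.0055417 / (1 − 1.0055417^−180) = $4,379.29.
Monthly savings = $4,588.27 − $4,379.29 = $208.98.
Break-even = $4,980.00 / $208.98 = 23.83 → 24 months.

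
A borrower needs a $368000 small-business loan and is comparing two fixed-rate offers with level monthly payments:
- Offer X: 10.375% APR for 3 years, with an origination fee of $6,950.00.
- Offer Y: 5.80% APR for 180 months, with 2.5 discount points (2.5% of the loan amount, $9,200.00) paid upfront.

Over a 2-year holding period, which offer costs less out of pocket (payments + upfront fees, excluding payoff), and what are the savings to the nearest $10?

Offer Y by $210,710

Offer X: at 10.375% the monthly rate is 0.0086458, so the payment is 368,000 × 0.0086458 / (1 − 1.0086458^−36) = $11,939.22.
Offer Y: at 5.80% the monthly rate is 0.0048333, so the payment is 368,000 × 0.0048333 / (1 − 1.0048333^−180) = $3,065.77.
Over 24 months: Offer X costs 24 × $11,939.22 + $6,950.00 = $293,491.28; Offer Y costs 24 × $3,065.77 + $9,200.00 = $82,778.48.
Offer Y is cheaper by $293,491.28 − $82,778.48 = $210,712.80.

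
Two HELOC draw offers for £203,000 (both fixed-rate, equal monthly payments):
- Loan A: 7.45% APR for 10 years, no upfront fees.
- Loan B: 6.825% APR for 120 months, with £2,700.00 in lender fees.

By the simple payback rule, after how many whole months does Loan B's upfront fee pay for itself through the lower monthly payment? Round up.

Loan A: at 7.45% the monthly rate is 0.0062083, so the payment is 203,000 × 0.0062083 / (1 − 1.0062083^−120) = £2,404.35.
Loan B: monthly rate = 6.825%/12 = 0.0056875; payment = 203,000 × 0.0056875 / (1 − (1+0.0056875)^−120) = £2,338.73.
Monthly savings = £2,404.35 − £2,338.73 = £65.62.
Break-even = £2,700.00 / £65.62 = 41.15 → 42 months.

42 months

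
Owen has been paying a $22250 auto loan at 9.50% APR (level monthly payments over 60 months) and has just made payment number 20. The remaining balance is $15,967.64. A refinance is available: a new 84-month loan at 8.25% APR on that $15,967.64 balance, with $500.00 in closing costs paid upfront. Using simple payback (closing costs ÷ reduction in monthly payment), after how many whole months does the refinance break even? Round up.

Current payment = 22,250 × 9.5%/12 / (1 − (1+0.0079167)^−60) = $467.29.
Refinanced payment = 15,967.64 × 0.0068750 / (1 − (1+0.0068750)^−84) = $250.87.
Monthly savings = $467.29 − $250.87 = $216.42.
Break-even = $500.00 / $216.42 = 2.31 → 3 months.

3 months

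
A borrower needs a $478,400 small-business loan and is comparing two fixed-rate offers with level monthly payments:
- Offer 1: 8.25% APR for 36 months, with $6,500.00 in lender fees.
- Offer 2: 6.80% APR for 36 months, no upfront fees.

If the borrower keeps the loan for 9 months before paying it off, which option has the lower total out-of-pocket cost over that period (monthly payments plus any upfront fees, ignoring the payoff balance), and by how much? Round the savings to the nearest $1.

Offer 1: monthly rate = 8.25%/12 = 0.0068750; payment = 478,400 × 0.0068750 / (1 − (1+0.0068750)^−36) = $15,046.55.
Offer 2: monthly rate = 6.8%/12 = 0.0056667; payment = 478,400 × 0.0056667 / (1 − (1+0.0056667)^−36) = $14,727.90.
Over 9 months: Offer 1 costs 9 × $15,046.55 + $6,500.00 = $141,918.95; Offer 2 costs 9 × $14,727.90 = $132,551.10.
Offer 2 is cheaper by $141,918.95 − $132,551.10 = $9,367.85.

Offer 2 by $9,368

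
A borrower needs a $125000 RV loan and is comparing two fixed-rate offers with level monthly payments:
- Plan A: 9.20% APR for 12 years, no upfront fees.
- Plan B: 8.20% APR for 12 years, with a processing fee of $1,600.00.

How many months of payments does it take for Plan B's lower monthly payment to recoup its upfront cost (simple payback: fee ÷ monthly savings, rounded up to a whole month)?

Plan A: monthly rate = 9.2%/12 = 0.0076667; payment = 125,000 × 0.0076667 / (1 − (1+0.0076667)^−144) = $1,436.65.
Plan B: at 8.20% the monthly rate is 0.0068333, so the payment is 125,000 × 0.0068333 / (1 − 1.0068333^−144) = $1,366.81.
Monthly savings = $1,436.65 − $1,366.81 = $69.84.
Break-even = $1,600.00 / $69.84 = 22.91 → 23 months.

23 months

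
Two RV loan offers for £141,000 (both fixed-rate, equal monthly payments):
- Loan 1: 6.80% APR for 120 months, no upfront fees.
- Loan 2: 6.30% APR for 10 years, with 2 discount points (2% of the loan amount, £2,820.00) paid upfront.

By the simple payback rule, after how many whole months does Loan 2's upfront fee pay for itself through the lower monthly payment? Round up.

Loan 1: at 6.80% the monthly rate is 0.0056667, so the payment is 141,000 × 0.0056667 / (1 − 1.0056667^−120) = £1,622.63.
Loan 2: at 6.30% the monthly rate is 0.0052500, so the payment is 141,000 × 0.0052500 / (1 − 1.0052500^−120) = £1,586.72.
Monthly savings = £1,622.63 − £1,586.72 = £35.91.
Break-even = £2,820.00 / £35.91 = 78.53 → 79 months.

79 months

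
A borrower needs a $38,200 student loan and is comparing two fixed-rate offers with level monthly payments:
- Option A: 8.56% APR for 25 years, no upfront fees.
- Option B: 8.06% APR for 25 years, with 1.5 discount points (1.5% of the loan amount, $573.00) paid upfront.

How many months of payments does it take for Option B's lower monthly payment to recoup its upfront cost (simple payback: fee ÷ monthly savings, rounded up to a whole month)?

Option A: monthly rate = 8.56%/12 = 0.0071333; payment = 38,200 × 0.0071333 / (1 − (1+0.0071333)^−300) = $309.14.
Option B: at 8.06% the monthly rate is 0.0067167, so the payment is 38,200 × 0.0067167 / (1 − 1.0067167^−300) = $296.35.
Monthly savings = $309.14 − $296.35 = $12.79.
Break-even = $573.00 / $12.79 = 44.80 → 45 months.

45 months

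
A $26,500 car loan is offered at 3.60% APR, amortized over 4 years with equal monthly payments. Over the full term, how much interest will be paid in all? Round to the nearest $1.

Monthly rate = 3.6%/12 = 0.0030000; payment = 26,500 × 0.0030000 / (1 − (1+0.0030000)^−48) = $593.61.
Total paid = 48 × $593.61 = $28,493.28; interest = $28,493.28 − $26,500 = $1,993.28.

$1,993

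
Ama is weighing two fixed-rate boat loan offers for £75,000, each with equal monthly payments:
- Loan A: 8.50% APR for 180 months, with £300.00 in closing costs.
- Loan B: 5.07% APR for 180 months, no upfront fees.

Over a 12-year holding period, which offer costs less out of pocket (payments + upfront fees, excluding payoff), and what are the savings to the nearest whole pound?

Loan B by £20,852

Loan A: monthly rate = 8.5%/12 = 0.0070833; payment = 75,000 × 0.0070833 / (1 − (1+0.0070833)^−180) = £738.55.
Loan B: monthly rate = 5.07%/12 = 0.0042250; payment = 75,000 × 0.0042250 / (1 − (1+0.0042250)^−180) = £595.83.
Over 144 months: Loan A costs 144 × £738.55 + £300.00 = £106,651.20; Loan B costs 144 × £595.83 = £85,799.52.
Loan B is cheaper by £106,651.20 − £85,799.52 = £20,851.68.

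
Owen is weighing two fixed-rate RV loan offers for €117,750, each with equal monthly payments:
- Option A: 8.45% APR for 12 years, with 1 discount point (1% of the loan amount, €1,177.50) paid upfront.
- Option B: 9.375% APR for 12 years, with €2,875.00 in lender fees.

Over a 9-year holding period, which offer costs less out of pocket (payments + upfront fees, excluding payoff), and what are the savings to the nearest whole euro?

Option A: at 8.45% the monthly rate is 0.0070417, so the payment is 117,750 × 0.0070417 / (1 − 1.0070417^−144) = €1,303.82.
Option B: at 9.375% the monthly rate is 0.0078125, so the payment is 117,750 × 0.0078125 / (1 − 1.0078125^−144) = €1,365.02.
Over 108 months: Option A costs 108 × €1,303.82 + €1,177.50 = €141,990.06; Option B costs 108 × €1,365.02 + €2,875.00 = €150,297.16.
Option A is cheaper by €150,297.16 − €141,990.06 = €8,307.10.

Option A by €8,307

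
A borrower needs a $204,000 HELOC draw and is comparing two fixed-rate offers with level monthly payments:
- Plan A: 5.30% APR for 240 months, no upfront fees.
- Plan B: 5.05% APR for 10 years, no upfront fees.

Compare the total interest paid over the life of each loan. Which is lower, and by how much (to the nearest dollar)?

Plan B by $71,036

Plan A: monthly rate = 5.3%/12 = 0.0044167; payment = 204,000 × 0.0044167 / (1 − (1+0.0044167)^−240) = $1,380.35.
Total interest on Plan A = 240 × $1,380.35 − $204,000 = $127,284.00.
Plan B: at 5.05% the monthly rate is 0.0042083, so the payment is 204,000 × 0.0042083 / (1 − 1.0042083^−120) = $2,168.73.
Total interest on Plan B = 120 × $2,168.73 − $204,000 = $56,247.60.
Plan B is lower by $71,036.40.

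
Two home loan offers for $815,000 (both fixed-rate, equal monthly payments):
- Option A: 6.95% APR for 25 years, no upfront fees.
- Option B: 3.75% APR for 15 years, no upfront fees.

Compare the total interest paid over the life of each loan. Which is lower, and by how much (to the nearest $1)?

Option A: monthly rate = 6.95%/12 = 0.0057917; payment = 815,000 × 0.0057917 / (1 − (1+0.0057917)^−300) = $5,734.28.
Total interest on Option A = 300 × $5,734.28 − $815,000 = $905,284.00.
Option B: at 3.75% the monthly rate is 0.0031250, so the payment is 815,000 × 0.0031250 / (1 − 1.0031250^−180) = $5,926.86.
Total interest on Option B = 180 × $5,926.86 − $815,000 = $251,834.80.
Option B is lower by $653,449.20.

Option B by $653,449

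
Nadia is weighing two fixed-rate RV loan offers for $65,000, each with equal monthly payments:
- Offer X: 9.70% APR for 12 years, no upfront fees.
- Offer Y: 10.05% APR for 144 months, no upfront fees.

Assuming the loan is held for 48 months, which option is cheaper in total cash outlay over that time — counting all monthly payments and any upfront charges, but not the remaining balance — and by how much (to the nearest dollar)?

Offer X by $629

Offer X: monthly rate = 9.7%/12 = 0.0080833; payment = 65,000 × 0.0080833 / (1 − (1+0.0080833)^−144) = $765.58.
Offer Y: monthly rate = 10.05%/12 = 0.0083750; payment = 65,000 × 0.0083750 / (1 − (1+0.0083750)^−144) = $778.68.
Over 48 months: Offer X costs 48 × $765.58 = $36,747.84; Offer Y costs 48 × $778.68 = $37,376.64.
Offer X is cheaper by $37,376.64 − $36,747.84 = $628.80.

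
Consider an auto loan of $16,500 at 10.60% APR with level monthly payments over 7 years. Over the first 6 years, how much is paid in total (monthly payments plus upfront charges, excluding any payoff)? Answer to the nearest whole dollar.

$20,092

Monthly rate = 10.6%/12 = 0.0088333; payment = 16,500 × 0.0088333 / (1 − (1+0.0088333)^−84) = $279.06.
Total outlay = 72 × $279.06 = $20,092.32.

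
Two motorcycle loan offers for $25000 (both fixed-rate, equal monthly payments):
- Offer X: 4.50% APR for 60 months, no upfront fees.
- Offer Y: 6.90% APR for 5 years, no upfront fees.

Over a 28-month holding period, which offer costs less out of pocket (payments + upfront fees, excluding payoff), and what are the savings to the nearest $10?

Offer X by $780

Offer X: at 4.50% the monthly rate is 0.0037500, so the payment is 25,000 × 0.0037500 / (1 − 1.0037500^−60) = $466.08.
Offer Y: at 6.90% the monthly rate is 0.0057500, so the payment is 25,000 × 0.0057500 / (1 − 1.0057500^−60) = $493.85.
Over 28 months: Offer X costs 28 × $466.08 = $13,050.24; Offer Y costs 28 × $493.85 = $13,827.80.
Offer X is cheaper by $13,827.80 − $13,050.24 = $777.56.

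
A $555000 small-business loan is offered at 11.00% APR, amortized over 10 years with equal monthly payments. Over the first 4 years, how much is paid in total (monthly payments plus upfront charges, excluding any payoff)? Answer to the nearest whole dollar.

Monthly rate = 11%/12 = 0.0091667; payment = 555,000 × 0.0091667 / (1 − (1+0.0091667)^−120) = $7,645.13.
Total outlay = 48 × $7,645.13 = $366,966.24.

$366,966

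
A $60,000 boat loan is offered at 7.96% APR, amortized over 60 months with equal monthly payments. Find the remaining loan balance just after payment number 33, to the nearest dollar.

With monthly rate i = 7.96%/12 = 0.0066333, the balance after k of n payments is P · [(1+i)^n − (1+i)^k] / [(1+i)^n − 1].
(1+0.0066333)^60 = 1.48688864 and (1+0.0066333)^33 = 1.24380742, so the balance is 60,000 × (1.48688864 − 1.24380742) / (1.48688864 − 1) = $29,955.25.

$29,955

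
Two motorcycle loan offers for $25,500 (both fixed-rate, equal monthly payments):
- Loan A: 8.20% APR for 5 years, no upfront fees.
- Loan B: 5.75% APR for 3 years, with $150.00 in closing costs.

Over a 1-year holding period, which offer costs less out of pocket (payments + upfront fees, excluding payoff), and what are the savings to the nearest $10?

Loan A by $3,190

Loan A: monthly rate = 8.2%/12 = 0.0068333; payment = 25,500 × 0.0068333 / (1 − (1+0.0068333)^−60) = $519.49.
Loan B: monthly rate = 5.75%/12 = 0.0047917; payment = 25,500 × 0.0047917 / (1 − (1+0.0047917)^−36) = $772.87.
Over 12 months: Loan A costs 12 × $519.49 = $6,233.88; Loan B costs 12 × $772.87 + $150.00 = $9,424.44.
Loan A is cheaper by $9,424.44 − $6,233.88 = $3,190.56.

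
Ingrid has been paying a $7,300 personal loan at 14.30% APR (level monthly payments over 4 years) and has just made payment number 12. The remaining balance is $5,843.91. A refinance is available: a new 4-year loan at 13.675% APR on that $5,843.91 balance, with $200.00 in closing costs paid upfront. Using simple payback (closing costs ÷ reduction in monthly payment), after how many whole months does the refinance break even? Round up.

5 months

Current payment = 7,300 × 14.3%/12 / (1 − (1+0.0119167)^−48) = $200.58.
Refinanced payment = 5,843.91 × 0.0113958 / (1 − (1+0.0113958)^−48) = $158.74.
Monthly savings = $200.58 − $158.74 = $41.84.
Break-even = $200.00 / $41.84 = 4.78 → 5 months.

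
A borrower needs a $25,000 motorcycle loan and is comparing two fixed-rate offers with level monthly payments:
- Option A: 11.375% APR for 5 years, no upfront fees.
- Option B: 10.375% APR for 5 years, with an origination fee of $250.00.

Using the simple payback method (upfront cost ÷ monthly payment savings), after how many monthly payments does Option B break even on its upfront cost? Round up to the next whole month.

Option A: monthly rate = 11.375%/12 = 0.0094792; payment = 25,000 × 0.0094792 / (1 − (1+0.0094792)^−60) = $548.25.
Option B: monthly rate = 10.375%/12 = 0.0086458; payment = 25,000 × 0.0086458 / (1 − (1+0.0086458)^−60) = $535.80.
Monthly savings = $548.25 − $535.80 = $12.45.
Break-even = $250.00 / $12.45 = 20.08 → 21 months.

21 months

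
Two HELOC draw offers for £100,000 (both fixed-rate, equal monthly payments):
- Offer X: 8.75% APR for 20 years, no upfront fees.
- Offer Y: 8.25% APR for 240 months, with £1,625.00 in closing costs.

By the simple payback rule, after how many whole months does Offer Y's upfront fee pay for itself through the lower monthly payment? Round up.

52 months

Offer X: monthly rate = 8.75%/12 = 0.0072917; payment = 100,000 × 0.0072917 / (1 − (1+0.0072917)^−240) = £883.71.
Offer Y: at 8.25% the monthly rate is 0.0068750, so the payment is 100,000 × 0.0068750 / (1 − 1.0068750^−240) = £852.07.
Monthly savings = £883.71 − £852.07 = £31.64.
Break-even = £1,625.00 / £31.64 = 51.36 → 52 months.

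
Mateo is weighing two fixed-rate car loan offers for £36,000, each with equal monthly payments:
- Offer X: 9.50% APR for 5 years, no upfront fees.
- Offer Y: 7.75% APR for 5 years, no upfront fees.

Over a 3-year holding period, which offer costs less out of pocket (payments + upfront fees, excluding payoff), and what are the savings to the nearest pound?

Offer Y by £1,095

Offer X: monthly rate = 9.5%/12 = 0.0079167; payment = 36,000 × 0.0079167 / (1 − (1+0.0079167)^−60) = £756.07.
Offer Y: at 7.75% the monthly rate is 0.0064583, so the payment is 36,000 × 0.0064583 / (1 − 1.0064583^−60) = £725.65.
Over 36 months: Offer X costs 36 × £756.07 = £27,218.52; Offer Y costs 36 × £725.65 = £26,123.40.
Offer Y is cheaper by £27,218.52 − £26,123.40 = £1,095.12.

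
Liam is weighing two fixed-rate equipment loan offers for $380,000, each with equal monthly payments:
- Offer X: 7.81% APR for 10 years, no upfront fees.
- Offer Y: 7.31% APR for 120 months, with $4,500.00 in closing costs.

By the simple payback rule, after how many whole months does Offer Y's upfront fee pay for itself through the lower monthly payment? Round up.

Offer X: at 7.81% the monthly rate is 0.0065083, so the payment is 380,000 × 0.0065083 / (1 − 1.0065083^−120) = $4,572.39.
Offer Y: monthly rate = 7.31%/12 = 0.0060917; payment = 380,000 × 0.0060917 / (1 − (1+0.0060917)^−120) = $4,473.07.
Monthly savings = $4,572.39 − $4,473.07 = $99.32.
Break-even = $4,500.00 / $99.32 = 45.31 → 46 months.

46 months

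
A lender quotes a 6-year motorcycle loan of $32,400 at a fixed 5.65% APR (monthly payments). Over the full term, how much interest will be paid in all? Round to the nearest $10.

$5,880

Monthly rate = 5.65%/12 = 0.0047083; payment = 32,400 × 0.0047083 / (1 − (1+0.0047083)^−72) = $531.62.
Total paid = 72 × $531.62 = $38,276.64; interest = $38,276.64 − $32,400 = $5,876.64.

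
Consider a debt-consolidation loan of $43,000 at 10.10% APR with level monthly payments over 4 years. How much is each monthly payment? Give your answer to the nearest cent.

Monthly rate = 10.1%/12 = 0.0084167; payment = 43,000 × 0.0084167 / (1 − (1+0.0084167)^−48) = $1,092.66.

$1,092.66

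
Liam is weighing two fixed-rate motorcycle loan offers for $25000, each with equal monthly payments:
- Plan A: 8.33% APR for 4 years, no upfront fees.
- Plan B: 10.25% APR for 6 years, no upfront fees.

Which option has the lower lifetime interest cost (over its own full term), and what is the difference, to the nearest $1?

Plan A: monthly rate = 8.33%/12 = 0.0069417; payment = 25,000 × 0.0069417 / (1 − (1+0.0069417)^−48) = $614.20.
Total interest on Plan A = 48 × $614.20 − $25,000 = $4,481.60.
Plan B: at 10.25% the monthly rate is 0.0085417, so the payment is 25,000 × 0.0085417 / (1 − 1.0085417^−72) = $466.30.
Total interest on Plan B = 72 × $466.30 − $25,000 = $8,573.60.
Plan A is lower by $4,092.00.

Plan A by $4,092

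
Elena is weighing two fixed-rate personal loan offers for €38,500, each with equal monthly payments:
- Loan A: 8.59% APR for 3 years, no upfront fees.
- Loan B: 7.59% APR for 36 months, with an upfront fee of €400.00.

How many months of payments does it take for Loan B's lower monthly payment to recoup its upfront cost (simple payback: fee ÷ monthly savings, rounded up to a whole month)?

23 months

Loan A: at 8.59% the monthly rate is 0.0071583, so the payment is 38,500 × 0.0071583 / (1 − 1.0071583^−36) = €1,216.96.
Loan B: monthly rate = 7.59%/12 = 0.0063250; payment = 38,500 × 0.0063250 / (1 − (1+0.0063250)^−36) = €1,199.18.
Monthly savings = €1,216.96 − €1,199.18 = €17.78.
Break-even = €400.00 / €17.78 = 22.50 → 23 months.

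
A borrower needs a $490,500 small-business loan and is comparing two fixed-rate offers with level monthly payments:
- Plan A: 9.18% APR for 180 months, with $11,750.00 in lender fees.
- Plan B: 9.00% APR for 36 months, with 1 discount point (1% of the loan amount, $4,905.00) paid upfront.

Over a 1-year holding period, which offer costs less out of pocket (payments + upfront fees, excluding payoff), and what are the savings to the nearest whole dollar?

Plan A: at 9.18% the monthly rate is 0.0076500, so the payment is 490,500 × 0.0076500 / (1 − 1.0076500^−180) = $5,027.64.
Plan B: monthly rate = 9%/12 = 0.0075000; payment = 490,500 × 0.0075000 / (1 − (1+0.0075000)^−36) = $15,597.77.
Over 12 months: Plan A costs 12 × $5,027.64 + $11,750.00 = $72,081.68; Plan B costs 12 × $15,597.77 + $4,905.00 = $192,078.24.
Plan A is cheaper by $192,078.24 − $72,081.68 = $119,996.56.

Plan A by $119,997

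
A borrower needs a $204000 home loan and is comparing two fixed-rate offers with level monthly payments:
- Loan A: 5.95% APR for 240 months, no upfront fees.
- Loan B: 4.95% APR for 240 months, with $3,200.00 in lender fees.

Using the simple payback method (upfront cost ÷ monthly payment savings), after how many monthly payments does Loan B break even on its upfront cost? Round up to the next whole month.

Loan A: monthly rate = 5.95%/12 = 0.0049583; payment = 204,000 × 0.0049583 / (1 − (1+0.0049583)^−240) = $1,455.64.
Loan B: monthly rate = 4.95%/12 = 0.0041250; payment = 204,000 × 0.0041250 / (1 − (1+0.0041250)^−240) = $1,340.68.
Monthly savings = $1,455.64 − $1,340.68 = $114.96.
Break-even = $3,200.00 / $114.96 = 27.84 → 28 months.

28 months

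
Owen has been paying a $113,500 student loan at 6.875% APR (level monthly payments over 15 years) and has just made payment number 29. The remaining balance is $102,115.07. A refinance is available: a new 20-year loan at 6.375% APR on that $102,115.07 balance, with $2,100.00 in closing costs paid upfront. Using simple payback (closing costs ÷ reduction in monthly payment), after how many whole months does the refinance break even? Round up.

9 months

Current payment = 113,500 × 6.875%/12 / (1 − (1+0.0057292)^−180) = $1,012.25.
Refinanced payment = 102,115.07 × 0.0053125 / (1 − (1+0.0053125)^−240) = $753.85.
Monthly savings = $1,012.25 − $753.85 = $258.40.
Break-even = $2,100.00 / $258.40 = 8.13 → 9 months.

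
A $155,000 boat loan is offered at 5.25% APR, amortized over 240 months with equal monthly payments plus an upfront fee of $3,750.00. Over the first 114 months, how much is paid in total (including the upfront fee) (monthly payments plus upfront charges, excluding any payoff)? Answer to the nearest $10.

$122,820

At 5.25% the monthly rate is 0.0043750, so the payment is 155,000 × 0.0043750 / (1 − 1.0043750^−240) = $1,044.46.
Total outlay = 114 × $1,044.46 + $3,750.00 = $122,818.44.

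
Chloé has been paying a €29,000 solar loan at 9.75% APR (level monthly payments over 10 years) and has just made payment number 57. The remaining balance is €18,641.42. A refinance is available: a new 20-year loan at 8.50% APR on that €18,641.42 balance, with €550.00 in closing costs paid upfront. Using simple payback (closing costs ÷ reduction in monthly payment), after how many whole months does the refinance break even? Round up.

3 months

Current payment = 29,000 × 9.75%/12 / (1 − (1+0.0081250)^−120) = €379.23.
Refinanced payment = 18,641.42 × 0.0070833 / (1 − (1+0.0070833)^−240) = €161.77.
Monthly savings = €379.23 − €161.77 = €217.46.
Break-even = €550.00 / €217.46 = 2.53 → 3 months.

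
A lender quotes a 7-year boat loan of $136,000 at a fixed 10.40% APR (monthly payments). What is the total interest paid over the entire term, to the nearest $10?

Monthly rate = 10.4%/12 = 0.0086667; payment = 136,000 × 0.0086667 / (1 − (1+0.0086667)^−84) = $2,285.97.
Total paid = 84 × $2,285.97 = $192,021.48; interest = $192,021.48 − $136,000 = $56,021.48.

$56,020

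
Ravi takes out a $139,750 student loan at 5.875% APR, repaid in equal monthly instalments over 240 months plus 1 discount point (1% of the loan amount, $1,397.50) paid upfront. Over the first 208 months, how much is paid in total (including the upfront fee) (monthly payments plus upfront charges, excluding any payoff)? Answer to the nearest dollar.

Monthly rate = 5.875%/12 = 0.0048958; payment = 139,750 × 0.0048958 / (1 − (1+0.0048958)^−240) = $991.16.
Total outlay = 208 × $991.16 + $1,397.50 = $207,558.78.

$207,559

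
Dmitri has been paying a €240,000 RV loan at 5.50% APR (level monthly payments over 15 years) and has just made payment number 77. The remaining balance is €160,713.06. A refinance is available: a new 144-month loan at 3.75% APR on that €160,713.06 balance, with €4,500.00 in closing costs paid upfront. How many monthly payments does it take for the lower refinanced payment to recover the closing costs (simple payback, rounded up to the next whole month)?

8 months

Current payment = 240,000 × 5.5%/12 / (1 − (1+0.0045833)^−180) = €1,961.00.
Refinanced payment = 160,713.06 × 0.0031250 / (1 − (1+0.0031250)^−144) = €1,387.66.
Monthly savings = €1,961.00 − €1,387.66 = €573.34.
Break-even = €4,500.00 / €573.34 = 7.85 → 8 months.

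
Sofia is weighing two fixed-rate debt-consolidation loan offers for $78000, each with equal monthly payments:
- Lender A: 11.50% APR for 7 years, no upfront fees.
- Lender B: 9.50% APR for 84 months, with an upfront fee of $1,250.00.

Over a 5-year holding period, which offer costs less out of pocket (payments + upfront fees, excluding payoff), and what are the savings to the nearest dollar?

Lender A: monthly rate = 11.5%/12 = 0.0095833; payment = 78,000 × 0.0095833 / (1 − (1+0.0095833)^−84) = $1,356.14.
Lender B: at 9.50% the monthly rate is 0.0079167, so the payment is 78,000 × 0.0079167 / (1 − 1.0079167^−84) = $1,274.83.
Over 60 months: Lender A costs 60 × $1,356.14 = $81,368.40; Lender B costs 60 × $1,274.83 + $1,250.00 = $77,739.80.
Lender B is cheaper by $81,368.40 − $77,739.80 = $3,628.60.

Lender B by $3,629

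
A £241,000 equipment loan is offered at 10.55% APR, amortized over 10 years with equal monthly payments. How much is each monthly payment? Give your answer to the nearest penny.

Monthly rate = 10.55%/12 = 0.0087917; payment = 241,000 × 0.0087917 / (1 − (1+0.0087917)^−120) = £3,258.68.

£3,258.68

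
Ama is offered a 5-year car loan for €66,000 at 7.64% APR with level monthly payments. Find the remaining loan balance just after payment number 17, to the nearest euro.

€49,775

With monthly rate i = 7.64%/12 = 0.0063667, the balance after k of n payments is P · [(1+i)^n − (1+i)^k] / [(1+i)^n − 1].
(1+0.0063667)^60 = 1.46343894 and (1+0.0063667)^17 = 1.11392548, so the balance is 66,000 × (1.46343894 − 1.11392548) / (1.46343894 − 1) = €49,775.46.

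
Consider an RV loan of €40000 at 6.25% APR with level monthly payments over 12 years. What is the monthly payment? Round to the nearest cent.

€395.53

Monthly rate = 6.25%/12 = 0.0052083; payment = 40,000 × 0.0052083 / (1 − (1+0.0052083)^−144) = €395.53.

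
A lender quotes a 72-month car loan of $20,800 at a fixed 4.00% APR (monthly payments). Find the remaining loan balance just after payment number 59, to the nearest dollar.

With monthly rate i = 4%/12 = 0.0033333, the balance after k of n payments is P · [(1+i)^n − (1+i)^k] / [(1+i)^n − 1].
(1+0.0033333)^72 = 1.27074188 and (1+0.0033333)^59 = 1.21694013, so the balance is 20,800 × (1.27074188 − 1.21694013) / (1.27074188 − 1) = $4,133.37.

$4,133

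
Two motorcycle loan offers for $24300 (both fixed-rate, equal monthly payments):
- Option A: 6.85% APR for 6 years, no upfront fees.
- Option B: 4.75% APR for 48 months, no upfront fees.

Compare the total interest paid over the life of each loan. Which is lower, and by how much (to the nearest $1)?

Option B by $2,974

Option A: at 6.85% the monthly rate is 0.0057083, so the payment is 24,300 × 0.0057083 / (1 − 1.0057083^−72) = $412.54.
Total interest on Option A = 72 × $412.54 − $24,300 = $5,402.88.
Option B: at 4.75% the monthly rate is 0.0039583, so the payment is 24,300 × 0.0039583 / (1 − 1.0039583^−48) = $556.86.
Total interest on Option B = 48 × $556.86 − $24,300 = $2,429.28.
Option B is lower by $2,973.60.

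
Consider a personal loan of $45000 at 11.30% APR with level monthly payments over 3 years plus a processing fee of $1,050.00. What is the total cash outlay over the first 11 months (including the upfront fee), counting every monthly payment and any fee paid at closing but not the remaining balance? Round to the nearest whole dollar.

Monthly rate = 11.3%/12 = 0.0094167; payment = 45,000 × 0.0094167 / (1 − (1+0.0094167)^−36) = $1,479.64.
Total outlay = 11 × $1,479.64 + $1,050.00 = $17,326.04.

$17,326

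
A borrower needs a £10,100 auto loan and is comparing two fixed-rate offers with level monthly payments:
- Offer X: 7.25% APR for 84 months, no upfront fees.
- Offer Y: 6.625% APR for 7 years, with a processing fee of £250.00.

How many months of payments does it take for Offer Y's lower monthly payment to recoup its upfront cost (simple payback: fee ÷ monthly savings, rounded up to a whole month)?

Offer X: at 7.25% the monthly rate is 0.0060417, so the payment is 10,100 × 0.0060417 / (1 − 1.0060417^−84) = £153.67.
Offer Y: at 6.625% the monthly rate is 0.0055208, so the payment is 10,100 × 0.0055208 / (1 − 1.0055208^−84) = £150.59.
Monthly savings = £153.67 − £150.59 = £3.08.
Break-even = £250.00 / £3.08 = 81.17 → 82 months.

82 months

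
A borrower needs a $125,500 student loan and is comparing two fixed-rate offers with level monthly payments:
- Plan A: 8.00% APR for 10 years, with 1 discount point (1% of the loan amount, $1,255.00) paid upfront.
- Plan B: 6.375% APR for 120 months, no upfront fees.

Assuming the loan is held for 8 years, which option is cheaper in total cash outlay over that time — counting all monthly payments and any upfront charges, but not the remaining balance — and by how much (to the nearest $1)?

Plan A: monthly rate = 8%/12 = 0.0066667; payment = 125,500 × 0.0066667 / (1 − (1+0.0066667)^−120) = $1,522.66.
Plan B: at 6.375% the monthly rate is 0.0053125, so the payment is 125,500 × 0.0053125 / (1 − 1.0053125^−120) = $1,417.06.
Over 96 months: Plan A costs 96 × $1,522.66 + $1,255.00 = $147,430.36; Plan B costs 96 × $1,417.06 = $136,037.76.
Plan B is cheaper by $147,430.36 − $136,037.76 = $11,392.60.

Plan B by $11,393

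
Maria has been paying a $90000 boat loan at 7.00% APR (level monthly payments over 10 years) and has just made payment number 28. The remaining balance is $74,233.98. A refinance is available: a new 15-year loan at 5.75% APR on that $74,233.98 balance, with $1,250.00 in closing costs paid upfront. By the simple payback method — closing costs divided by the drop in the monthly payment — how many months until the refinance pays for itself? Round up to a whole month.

3 months

Current payment = 90,000 × 7%/12 / (1 − (1+0.0058333)^−120) = $1,044.98.
Refinanced payment = 74,233.98 × 0.0047917 / (1 − (1+0.0047917)^−180) = $616.45.
Monthly savings = $1,044.98 − $616.45 = $428.53.
Break-even = $1,250.00 / $428.53 = 2.92 → 3 months.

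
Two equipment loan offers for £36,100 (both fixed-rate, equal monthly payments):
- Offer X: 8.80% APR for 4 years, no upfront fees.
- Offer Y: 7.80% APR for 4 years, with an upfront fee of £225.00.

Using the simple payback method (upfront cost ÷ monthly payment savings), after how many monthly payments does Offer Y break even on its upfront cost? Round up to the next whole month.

Offer X: monthly rate = 8.8%/12 = 0.0073333; payment = 36,100 × 0.0073333 / (1 − (1+0.0073333)^−48) = £894.93.
Offer Y: at 7.80% the monthly rate is 0.0065000, so the payment is 36,100 × 0.0065000 / (1 − 1.0065000^−48) = £877.92.
Monthly savings = £894.93 − £877.92 = £17.01.
Break-even = £225.00 / £17.01 = 13.23 → 14 months.

14 months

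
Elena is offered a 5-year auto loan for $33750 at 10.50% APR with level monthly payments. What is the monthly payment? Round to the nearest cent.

At 10.50% the monthly rate is 0.0087500, so the payment is 33,750 × 0.0087500 / (1 − 1.0087500^−60) = $725.42.

$725.42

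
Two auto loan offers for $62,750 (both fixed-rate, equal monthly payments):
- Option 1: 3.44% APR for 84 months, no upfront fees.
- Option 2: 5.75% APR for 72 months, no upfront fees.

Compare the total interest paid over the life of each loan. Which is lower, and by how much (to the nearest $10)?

Option 1 by $3,650

Option 1: monthly rate = 3.44%/12 = 0.0028667; payment = 62,750 × 0.0028667 / (1 − (1+0.0028667)^−84) = $841.64.
Total interest on Option 1 = 84 × $841.64 − $62,750 = $7,947.76.
Option 2: monthly rate = 5.75%/12 = 0.0047917; payment = 62,750 × 0.0047917 / (1 − (1+0.0047917)^−72) = $1,032.56.
Total interest on Option 2 = 72 × $1,032.56 − $62,750 = $11,594.32.
Option 1 is lower by $3,646.56.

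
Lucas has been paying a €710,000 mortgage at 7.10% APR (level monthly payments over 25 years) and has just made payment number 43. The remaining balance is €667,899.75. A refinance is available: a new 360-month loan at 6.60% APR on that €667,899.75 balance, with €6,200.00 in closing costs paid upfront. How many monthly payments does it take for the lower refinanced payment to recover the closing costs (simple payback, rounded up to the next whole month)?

Current payment = 710,000 × 7.1%/12 / (1 − (1+0.0059167)^−300) = €5,063.52.
Refinanced payment = 667,899.75 × 0.0055000 / (1 − (1+0.0055000)^−360) = €4,265.60.
Monthly savings = €5,063.52 − €4,265.60 = €797.92.
Break-even = €6,200.00 / €797.92 = 7.77 → 8 months.

8 months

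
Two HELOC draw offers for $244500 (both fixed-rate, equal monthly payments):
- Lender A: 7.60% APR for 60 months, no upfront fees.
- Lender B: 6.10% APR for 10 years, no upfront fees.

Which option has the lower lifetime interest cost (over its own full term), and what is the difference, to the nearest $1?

Lender A: at 7.60% the monthly rate is 0.0063333, so the payment is 244,500 × 0.0063333 / (1 − 1.0063333^−60) = $4,910.91.
Total interest on Lender A = 60 × $4,910.91 − $244,500 = $50,154.60.
Lender B: at 6.10% the monthly rate is 0.0050833, so the payment is 244,500 × 0.0050833 / (1 − 1.0050833^−120) = $2,726.75.
Total interest on Lender B = 120 × $2,726.75 − $244,500 = $82,710.00.
Lender A is lower by $32,555.40.

Lender A by $32,555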